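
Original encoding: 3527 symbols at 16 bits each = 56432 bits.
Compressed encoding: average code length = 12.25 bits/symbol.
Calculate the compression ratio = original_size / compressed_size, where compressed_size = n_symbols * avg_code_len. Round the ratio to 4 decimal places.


original_size = n_symbols * orig_bits = 3527 * 16 = 56432 bits
compressed_size = n_symbols * avg_code_len = 3527 * 12.25 = 43205.75 bits
ratio = original_size / compressed_size = 56432 / 43205.75 = 1.3061

Compression ratio = 1.3061


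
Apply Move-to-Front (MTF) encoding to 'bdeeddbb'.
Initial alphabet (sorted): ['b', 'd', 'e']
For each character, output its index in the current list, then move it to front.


MTF encoding:
'b': index 0 in ['b', 'd', 'e'] -> ['b', 'd', 'e']
'd': index 1 in ['b', 'd', 'e'] -> ['d', 'b', 'e']
'e': index 2 in ['d', 'b', 'e'] -> ['e', 'd', 'b']
'e': index 0 in ['e', 'd', 'b'] -> ['e', 'd', 'b']
'd': index 1 in ['e', 'd', 'b'] -> ['d', 'e', 'b']
'd': index 0 in ['d', 'e', 'b'] -> ['d', 'e', 'b']
'b': index 2 in ['d', 'e', 'b'] -> ['b', 'd', 'e']
'b': index 0 in ['b', 'd', 'e'] -> ['b', 'd', 'e']


Output: [0, 1, 2, 0, 1, 0, 2, 0]


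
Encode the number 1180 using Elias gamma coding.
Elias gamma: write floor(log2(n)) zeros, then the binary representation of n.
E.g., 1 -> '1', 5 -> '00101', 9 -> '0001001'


num_bits = floor(log2(1180)) + 1 = 11
leading_zeros = num_bits - 1 = 10
binary(1180) = 10010011100

Elias gamma(1180) = '0000000000' + '10010011100' = 000000000010010011100 (21 bits)


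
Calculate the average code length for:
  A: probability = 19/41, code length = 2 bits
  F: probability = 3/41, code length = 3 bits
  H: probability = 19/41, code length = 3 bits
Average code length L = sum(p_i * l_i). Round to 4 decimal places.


Weighted contributions p_i * l_i:
  A: (19/41) * 2 = 38/41
  F: (3/41) * 3 = 9/41
  H: (19/41) * 3 = 57/41
Sum = (38 + 9 + 57)/41 = 104/41

L = 104/41 = 2.5366 bits/symbol


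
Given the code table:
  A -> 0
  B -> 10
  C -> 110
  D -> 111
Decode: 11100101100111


Decoding:
111 -> D
0 -> A
0 -> A
10 -> B
110 -> C
0 -> A
111 -> D


Result: DAABCAD


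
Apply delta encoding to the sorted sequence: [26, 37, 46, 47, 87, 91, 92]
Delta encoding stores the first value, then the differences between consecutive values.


First value: 26
Deltas:
  37 - 26 = 11
  46 - 37 = 9
  47 - 46 = 1
  87 - 47 = 40
  91 - 87 = 4
  92 - 91 = 1


Delta encoded: [26, 11, 9, 1, 40, 4, 1]


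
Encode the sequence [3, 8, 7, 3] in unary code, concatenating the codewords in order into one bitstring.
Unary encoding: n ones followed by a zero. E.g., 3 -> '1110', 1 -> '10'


Encode each number as n ones followed by a terminating 0:
  3 -> 1110 (4 bits)
  8 -> 111111110 (9 bits)
  7 -> 11111110 (8 bits)
  3 -> 1110 (4 bits)
Total length = 4 + 9 + 8 + 4 = 25 bits.

Unary([3, 8, 7, 3]) = 1110111111110111111101110 (25 bits)


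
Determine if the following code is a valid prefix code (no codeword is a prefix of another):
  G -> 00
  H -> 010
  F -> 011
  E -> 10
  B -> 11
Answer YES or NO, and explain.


Checking each pair (does one codeword prefix another?):
  G='00' vs H='010': no prefix
  G='00' vs F='011': no prefix
  G='00' vs E='10': no prefix
  G='00' vs B='11': no prefix
  H='010' vs G='00': no prefix
  H='010' vs F='011': no prefix
  H='010' vs E='10': no prefix
  H='010' vs B='11': no prefix
  F='011' vs G='00': no prefix
  F='011' vs H='010': no prefix
  F='011' vs E='10': no prefix
  F='011' vs B='11': no prefix
  E='10' vs G='00': no prefix
  E='10' vs H='010': no prefix
  E='10' vs F='011': no prefix
  E='10' vs B='11': no prefix
  B='11' vs G='00': no prefix
  B='11' vs H='010': no prefix
  B='11' vs F='011': no prefix
  B='11' vs E='10': no prefix
No violation found over all pairs.

YES -- this is a valid prefix code. No codeword is a prefix of any other codeword.


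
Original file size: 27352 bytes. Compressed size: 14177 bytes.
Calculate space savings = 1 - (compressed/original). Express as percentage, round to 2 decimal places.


ratio = compressed/original = 14177/27352 = 0.518317
savings = 1 - ratio = 1 - 0.518317 = 0.481683
as a percentage: 0.481683 * 100 = 48.17%

Space savings = 1 - 14177/27352 = 48.17%


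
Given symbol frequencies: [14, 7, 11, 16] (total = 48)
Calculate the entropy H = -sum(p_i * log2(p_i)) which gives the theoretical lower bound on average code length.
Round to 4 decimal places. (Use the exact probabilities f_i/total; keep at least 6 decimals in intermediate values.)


Per-symbol terms -p_i * log2(p_i) with p_i = f_i/48:
  p = 14/48 = 0.291667: log2(p) = -1.777608, -p*log2(p) = 0.518469
  p = 7/48 = 0.145833: log2(p) = -2.777608, -p*log2(p) = 0.405068
  p = 11/48 = 0.229167: log2(p) = -2.125531, -p*log2(p) = 0.487101
  p = 16/48 = 0.333333: log2(p) = -1.584963, -p*log2(p) = 0.528321
H = 0.518469 + 0.405068 + 0.487101 + 0.528321 = 1.938959

H = 1.939 bits/symbol


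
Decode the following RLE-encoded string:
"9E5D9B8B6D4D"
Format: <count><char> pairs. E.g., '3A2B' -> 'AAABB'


Expanding each <count><char> pair:
  9E -> 'EEEEEEEEE'
  5D -> 'DDDDD'
  9B -> 'BBBBBBBBB'
  8B -> 'BBBBBBBB'
  6D -> 'DDDDDD'
  4D -> 'DDDD'

Decoded = EEEEEEEEEDDDDDBBBBBBBBBBBBBBBBBDDDDDDDDDD


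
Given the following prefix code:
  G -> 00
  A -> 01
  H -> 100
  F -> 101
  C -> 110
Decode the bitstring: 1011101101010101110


Decoding step by step:
Bits 101 -> F
Bits 110 -> C
Bits 110 -> C
Bits 101 -> F
Bits 01 -> A
Bits 01 -> A
Bits 110 -> C


Decoded message: FCCFAAC


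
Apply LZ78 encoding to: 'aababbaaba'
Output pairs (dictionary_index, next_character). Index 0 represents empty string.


LZ78 encoding steps:
Dictionary: {0: ''}
Step 1: w='' (idx 0), next='a' -> output (0, 'a'), add 'a' as idx 1
Step 2: w='a' (idx 1), next='b' -> output (1, 'b'), add 'ab' as idx 2
Step 3: w='ab' (idx 2), next='b' -> output (2, 'b'), add 'abb' as idx 3
Step 4: w='a' (idx 1), next='a' -> output (1, 'a'), add 'aa' as idx 4
Step 5: w='' (idx 0), next='b' -> output (0, 'b'), add 'b' as idx 5
Step 6: w='a' (idx 1), end of input -> output (1, '')


Encoded: [(0, 'a'), (1, 'b'), (2, 'b'), (1, 'a'), (0, 'b'), (1, '')]


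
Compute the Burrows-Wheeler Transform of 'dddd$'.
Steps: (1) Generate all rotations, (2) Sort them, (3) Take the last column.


Rotations (sorted):
  0: $dddd -> last char: d
  1: d$ddd -> last char: d
  2: dd$dd -> last char: d
  3: ddd$d -> last char: d
  4: dddd$ -> last char: $


BWT = dddd$


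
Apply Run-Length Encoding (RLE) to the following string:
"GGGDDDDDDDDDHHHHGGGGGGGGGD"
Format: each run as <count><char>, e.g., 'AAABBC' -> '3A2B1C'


Scanning runs left to right:
  i=0: run of 'G' x 3 -> '3G'
  i=3: run of 'D' x 9 -> '9D'
  i=12: run of 'H' x 4 -> '4H'
  i=16: run of 'G' x 9 -> '9G'
  i=25: run of 'D' x 1 -> '1D'

RLE = 3G9D4H9G1D


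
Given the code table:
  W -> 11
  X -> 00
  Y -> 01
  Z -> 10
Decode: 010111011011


Decoding:
01 -> Y
01 -> Y
11 -> W
01 -> Y
10 -> Z
11 -> W


Result: YYWYZW


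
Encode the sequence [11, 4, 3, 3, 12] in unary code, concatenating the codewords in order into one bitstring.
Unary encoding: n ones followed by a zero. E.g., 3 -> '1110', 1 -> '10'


Encode each number as n ones followed by a terminating 0:
  11 -> 111111111110 (12 bits)
  4 -> 11110 (5 bits)
  3 -> 1110 (4 bits)
  3 -> 1110 (4 bits)
  12 -> 1111111111110 (13 bits)
Total length = 12 + 5 + 4 + 4 + 13 = 38 bits.

Unary([11, 4, 3, 3, 12]) = 11111111111011110111011101111111111110 (38 bits)


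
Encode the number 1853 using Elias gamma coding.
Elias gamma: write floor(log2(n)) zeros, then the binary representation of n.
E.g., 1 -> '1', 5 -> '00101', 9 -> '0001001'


num_bits = floor(log2(1853)) + 1 = 11
leading_zeros = num_bits - 1 = 10
binary(1853) = 11100111101

Elias gamma(1853) = '0000000000' + '11100111101' = 000000000011100111101 (21 bits)


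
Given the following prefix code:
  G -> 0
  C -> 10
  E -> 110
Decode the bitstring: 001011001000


Decoding step by step:
Bits 0 -> G
Bits 0 -> G
Bits 10 -> C
Bits 110 -> E
Bits 0 -> G
Bits 10 -> C
Bits 0 -> G
Bits 0 -> G


Decoded message: GGCEGCGG


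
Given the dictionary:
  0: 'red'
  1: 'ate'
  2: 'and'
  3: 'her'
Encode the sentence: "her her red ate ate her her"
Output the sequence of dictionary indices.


Look up each word in the dictionary:
  'her' -> 3
  'her' -> 3
  'red' -> 0
  'ate' -> 1
  'ate' -> 1
  'her' -> 3
  'her' -> 3

Encoded: [3, 3, 0, 1, 1, 3, 3]


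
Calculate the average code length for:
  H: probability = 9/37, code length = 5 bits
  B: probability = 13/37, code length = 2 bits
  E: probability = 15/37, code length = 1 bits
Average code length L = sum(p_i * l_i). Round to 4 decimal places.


Weighted contributions p_i * l_i:
  H: (9/37) * 5 = 45/37
  B: (13/37) * 2 = 26/37
  E: (15/37) * 1 = 15/37
Sum = (45 + 26 + 15)/37 = 86/37

L = 86/37 = 2.3243 bits/symbol


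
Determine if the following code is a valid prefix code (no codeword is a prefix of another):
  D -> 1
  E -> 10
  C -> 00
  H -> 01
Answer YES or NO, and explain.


Checking each pair (does one codeword prefix another?):
  D='1' vs E='10': prefix -- VIOLATION

NO -- this is NOT a valid prefix code. D (1) is a prefix of E (10).


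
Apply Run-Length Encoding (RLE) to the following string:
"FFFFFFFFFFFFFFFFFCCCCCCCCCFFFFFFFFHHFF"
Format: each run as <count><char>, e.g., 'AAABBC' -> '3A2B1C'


Scanning runs left to right:
  i=0: run of 'F' x 17 -> '17F'
  i=17: run of 'C' x 9 -> '9C'
  i=26: run of 'F' x 8 -> '8F'
  i=34: run of 'H' x 2 -> '2H'
  i=36: run of 'F' x 2 -> '2F'

RLE = 17F9C8F2H2F


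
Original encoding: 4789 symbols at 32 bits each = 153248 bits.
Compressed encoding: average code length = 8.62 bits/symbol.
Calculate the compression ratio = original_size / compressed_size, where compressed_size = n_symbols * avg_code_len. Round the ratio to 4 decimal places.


original_size = n_symbols * orig_bits = 4789 * 32 = 153248 bits
compressed_size = n_symbols * avg_code_len = 4789 * 8.62 = 41281.18 bits
ratio = original_size / compressed_size = 153248 / 41281.18 = 3.7123

Compression ratio = 3.7123


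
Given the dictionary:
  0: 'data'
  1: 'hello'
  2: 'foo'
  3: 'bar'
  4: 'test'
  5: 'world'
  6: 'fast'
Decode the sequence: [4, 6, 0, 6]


Look up each index in the dictionary:
  4 -> 'test'
  6 -> 'fast'
  0 -> 'data'
  6 -> 'fast'

Decoded: "test fast data fast"


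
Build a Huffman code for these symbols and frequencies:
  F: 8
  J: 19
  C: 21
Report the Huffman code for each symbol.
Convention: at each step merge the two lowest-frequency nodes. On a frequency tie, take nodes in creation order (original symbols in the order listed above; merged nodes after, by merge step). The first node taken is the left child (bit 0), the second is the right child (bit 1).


Huffman tree construction:
Step 1: Merge F(8) + J(19) = 27
Step 2: Merge C(21) + (F+J)(27) = 48
Read each symbol's code off the tree from the root (left child = 0, right child = 1).

Codes:
  F: 10 (length 2)
  J: 11 (length 2)
  C: 0 (length 1)
Average code length: 75/48 = 1.5625 bits/symbol


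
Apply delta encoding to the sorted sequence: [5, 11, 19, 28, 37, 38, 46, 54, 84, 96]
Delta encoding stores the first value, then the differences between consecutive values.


First value: 5
Deltas:
  11 - 5 = 6
  19 - 11 = 8
  28 - 19 = 9
  37 - 28 = 9
  38 - 37 = 1
  46 - 38 = 8
  54 - 46 = 8
  84 - 54 = 30
  96 - 84 = 12


Delta encoded: [5, 6, 8, 9, 9, 1, 8, 8, 30, 12]


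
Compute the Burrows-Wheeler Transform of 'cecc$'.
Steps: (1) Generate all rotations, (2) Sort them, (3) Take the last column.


Rotations (sorted):
  0: $cecc -> last char: c
  1: c$cec -> last char: c
  2: cc$ce -> last char: e
  3: cecc$ -> last char: $
  4: ecc$c -> last char: c


BWT = cce$c


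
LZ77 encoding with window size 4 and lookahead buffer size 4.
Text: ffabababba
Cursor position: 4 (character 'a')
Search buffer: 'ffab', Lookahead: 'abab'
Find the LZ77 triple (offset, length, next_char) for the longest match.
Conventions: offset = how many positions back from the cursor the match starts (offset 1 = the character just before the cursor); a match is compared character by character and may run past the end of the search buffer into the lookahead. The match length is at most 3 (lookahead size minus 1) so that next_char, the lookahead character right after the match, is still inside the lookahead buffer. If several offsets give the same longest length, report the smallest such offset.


Try each offset into the search buffer:
  offset=1 (pos 3, char 'b'): match length 0
  offset=2 (pos 2, char 'a'): match length 3
  offset=3 (pos 1, char 'f'): match length 0
  offset=4 (pos 0, char 'f'): match length 0
Longest match has length 3 at offset 2.
next_char = character at position 4 + 3 = 7 -> 'b'

Best match: offset=2, length=3 (matching 'aba' starting at position 2)
LZ77 triple: (2, 3, 'b')


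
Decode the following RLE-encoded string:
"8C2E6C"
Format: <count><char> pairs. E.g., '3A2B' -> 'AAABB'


Expanding each <count><char> pair:
  8C -> 'CCCCCCCC'
  2E -> 'EE'
  6C -> 'CCCCCC'

Decoded = CCCCCCCCEECCCCCC


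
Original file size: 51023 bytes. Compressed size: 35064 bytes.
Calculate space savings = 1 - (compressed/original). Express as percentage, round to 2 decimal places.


ratio = compressed/original = 35064/51023 = 0.687219
savings = 1 - ratio = 1 - 0.687219 = 0.312781
as a percentage: 0.312781 * 100 = 31.28%

Space savings = 1 - 35064/51023 = 31.28%


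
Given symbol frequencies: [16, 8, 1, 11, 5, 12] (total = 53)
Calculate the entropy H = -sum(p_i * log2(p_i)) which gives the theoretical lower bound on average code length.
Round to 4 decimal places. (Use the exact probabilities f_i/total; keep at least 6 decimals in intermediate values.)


Per-symbol terms -p_i * log2(p_i) with p_i = f_i/53:
  p = 16/53 = 0.301887: log2(p) = -1.727920, -p*log2(p) = 0.521636
  p = 8/53 = 0.150943: log2(p) = -2.727920, -p*log2(p) = 0.411762
  p = 1/53 = 0.018868: log2(p) = -5.727920, -p*log2(p) = 0.108074
  p = 11/53 = 0.207547: log2(p) = -2.268489, -p*log2(p) = 0.470818
  p = 5/53 = 0.094340: log2(p) = -3.405992, -p*log2(p) = 0.321320
  p = 12/53 = 0.226415: log2(p) = -2.142958, -p*log2(p) = 0.485198
H = 0.521636 + 0.411762 + 0.108074 + 0.470818 + 0.321320 + 0.485198 = 2.318808

H = 2.3188 bits/symbol


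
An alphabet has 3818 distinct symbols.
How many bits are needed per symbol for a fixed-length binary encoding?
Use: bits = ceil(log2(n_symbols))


log2(3818) = 11.8986
Bracket: 2^11 = 2048 < 3818 <= 2^12 = 4096
So ceil(log2(3818)) = 12

bits = ceil(log2(3818)) = ceil(11.8986) = 12 bits


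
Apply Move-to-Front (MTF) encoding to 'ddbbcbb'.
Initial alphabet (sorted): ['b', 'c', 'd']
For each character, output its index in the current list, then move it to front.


MTF encoding:
'd': index 2 in ['b', 'c', 'd'] -> ['d', 'b', 'c']
'd': index 0 in ['d', 'b', 'c'] -> ['d', 'b', 'c']
'b': index 1 in ['d', 'b', 'c'] -> ['b', 'd', 'c']
'b': index 0 in ['b', 'd', 'c'] -> ['b', 'd', 'c']
'c': index 2 in ['b', 'd', 'c'] -> ['c', 'b', 'd']
'b': index 1 in ['c', 'b', 'd'] -> ['b', 'c', 'd']
'b': index 0 in ['b', 'c', 'd'] -> ['b', 'c', 'd']


Output: [2, 0, 1, 0, 2, 1, 0]


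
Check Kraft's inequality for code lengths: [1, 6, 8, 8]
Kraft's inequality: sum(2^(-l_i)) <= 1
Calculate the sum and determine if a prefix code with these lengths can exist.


Sum = 2^(-1) + 2^(-6) + 2^(-8) + 2^(-8)
    = 0.5 + 0.015625 + 0.00390625 + 0.00390625
    = 134/256 = 0.5234375
Since 0.5234375 <= 1, Kraft's inequality IS satisfied.
A prefix code with these lengths CAN exist.

Kraft sum = 0.5234375. Satisfied.


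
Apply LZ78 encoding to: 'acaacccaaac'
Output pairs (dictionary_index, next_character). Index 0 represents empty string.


LZ78 encoding steps:
Dictionary: {0: ''}
Step 1: w='' (idx 0), next='a' -> output (0, 'a'), add 'a' as idx 1
Step 2: w='' (idx 0), next='c' -> output (0, 'c'), add 'c' as idx 2
Step 3: w='a' (idx 1), next='a' -> output (1, 'a'), add 'aa' as idx 3
Step 4: w='c' (idx 2), next='c' -> output (2, 'c'), add 'cc' as idx 4
Step 5: w='c' (idx 2), next='a' -> output (2, 'a'), add 'ca' as idx 5
Step 6: w='aa' (idx 3), next='c' -> output (3, 'c'), add 'aac' as idx 6


Encoded: [(0, 'a'), (0, 'c'), (1, 'a'), (2, 'c'), (2, 'a'), (3, 'c')]


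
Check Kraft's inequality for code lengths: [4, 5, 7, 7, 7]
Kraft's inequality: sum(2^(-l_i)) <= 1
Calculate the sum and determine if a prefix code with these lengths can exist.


Sum = 2^(-4) + 2^(-5) + 2^(-7) + 2^(-7) + 2^(-7)
    = 0.0625 + 0.03125 + 0.0078125 + 0.0078125 + 0.0078125
    = 15/128 = 0.1171875
Since 0.1171875 <= 1, Kraft's inequality IS satisfied.
A prefix code with these lengths CAN exist.

Kraft sum = 0.1171875. Satisfied.


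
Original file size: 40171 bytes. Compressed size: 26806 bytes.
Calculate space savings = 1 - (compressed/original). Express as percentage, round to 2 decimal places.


ratio = compressed/original = 26806/40171 = 0.667297
savings = 1 - ratio = 1 - 0.667297 = 0.332703
as a percentage: 0.332703 * 100 = 33.27%

Space savings = 1 - 26806/40171 = 33.27%


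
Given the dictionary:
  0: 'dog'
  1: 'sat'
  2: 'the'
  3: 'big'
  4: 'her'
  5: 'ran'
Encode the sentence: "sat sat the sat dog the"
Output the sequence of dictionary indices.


Look up each word in the dictionary:
  'sat' -> 1
  'sat' -> 1
  'the' -> 2
  'sat' -> 1
  'dog' -> 0
  'the' -> 2

Encoded: [1, 1, 2, 1, 0, 2]


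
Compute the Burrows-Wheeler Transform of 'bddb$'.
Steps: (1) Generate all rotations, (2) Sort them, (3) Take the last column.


Rotations (sorted):
  0: $bddb -> last char: b
  1: b$bdd -> last char: d
  2: bddb$ -> last char: $
  3: db$bd -> last char: d
  4: ddb$b -> last char: b


BWT = bd$db


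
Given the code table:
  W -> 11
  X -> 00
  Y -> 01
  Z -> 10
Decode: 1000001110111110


Decoding:
10 -> Z
00 -> X
00 -> X
11 -> W
10 -> Z
11 -> W
11 -> W
10 -> Z


Result: ZXXWZWWZ


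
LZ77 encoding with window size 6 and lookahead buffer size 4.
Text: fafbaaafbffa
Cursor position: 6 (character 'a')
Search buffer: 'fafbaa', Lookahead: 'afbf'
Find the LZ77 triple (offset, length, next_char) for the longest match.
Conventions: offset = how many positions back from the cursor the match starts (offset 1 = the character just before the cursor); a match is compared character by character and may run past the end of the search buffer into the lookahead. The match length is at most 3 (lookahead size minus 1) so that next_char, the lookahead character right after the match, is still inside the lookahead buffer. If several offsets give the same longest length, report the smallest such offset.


Try each offset into the search buffer:
  offset=1 (pos 5, char 'a'): match length 1
  offset=2 (pos 4, char 'a'): match length 1
  offset=3 (pos 3, char 'b'): match length 0
  offset=4 (pos 2, char 'f'): match length 0
  offset=5 (pos 1, char 'a'): match length 3
  offset=6 (pos 0, char 'f'): match length 0
Longest match has length 3 at offset 5.
next_char = character at position 6 + 3 = 9 -> 'f'

Best match: offset=5, length=3 (matching 'afb' starting at position 1)
LZ77 triple: (5, 3, 'f')


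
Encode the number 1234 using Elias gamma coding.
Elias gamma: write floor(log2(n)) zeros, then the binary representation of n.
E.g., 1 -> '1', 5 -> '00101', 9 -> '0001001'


num_bits = floor(log2(1234)) + 1 = 11
leading_zeros = num_bits - 1 = 10
binary(1234) = 10011010010

Elias gamma(1234) = '0000000000' + '10011010010' = 000000000010011010010 (21 bits)


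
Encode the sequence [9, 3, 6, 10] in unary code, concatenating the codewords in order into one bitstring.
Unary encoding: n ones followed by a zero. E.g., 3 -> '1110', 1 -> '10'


Encode each number as n ones followed by a terminating 0:
  9 -> 1111111110 (10 bits)
  3 -> 1110 (4 bits)
  6 -> 1111110 (7 bits)
  10 -> 11111111110 (11 bits)
Total length = 10 + 4 + 7 + 11 = 32 bits.

Unary([9, 3, 6, 10]) = 11111111101110111111011111111110 (32 bits)


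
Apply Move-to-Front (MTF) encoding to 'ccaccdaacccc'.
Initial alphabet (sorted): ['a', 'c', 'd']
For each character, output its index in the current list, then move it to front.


MTF encoding:
'c': index 1 in ['a', 'c', 'd'] -> ['c', 'a', 'd']
'c': index 0 in ['c', 'a', 'd'] -> ['c', 'a', 'd']
'a': index 1 in ['c', 'a', 'd'] -> ['a', 'c', 'd']
'c': index 1 in ['a', 'c', 'd'] -> ['c', 'a', 'd']
'c': index 0 in ['c', 'a', 'd'] -> ['c', 'a', 'd']
'd': index 2 in ['c', 'a', 'd'] -> ['d', 'c', 'a']
'a': index 2 in ['d', 'c', 'a'] -> ['a', 'd', 'c']
'a': index 0 in ['a', 'd', 'c'] -> ['a', 'd', 'c']
'c': index 2 in ['a', 'd', 'c'] -> ['c', 'a', 'd']
'c': index 0 in ['c', 'a', 'd'] -> ['c', 'a', 'd']
'c': index 0 in ['c', 'a', 'd'] -> ['c', 'a', 'd']
'c': index 0 in ['c', 'a', 'd'] -> ['c', 'a', 'd']


Output: [1, 0, 1, 1, 0, 2, 2, 0, 2, 0, 0, 0]


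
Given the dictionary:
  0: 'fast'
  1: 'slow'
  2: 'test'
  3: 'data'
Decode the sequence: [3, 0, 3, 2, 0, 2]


Look up each index in the dictionary:
  3 -> 'data'
  0 -> 'fast'
  3 -> 'data'
  2 -> 'test'
  0 -> 'fast'
  2 -> 'test'

Decoded: "data fast data test fast test"


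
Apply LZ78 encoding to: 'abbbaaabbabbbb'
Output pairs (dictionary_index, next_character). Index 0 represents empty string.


LZ78 encoding steps:
Dictionary: {0: ''}
Step 1: w='' (idx 0), next='a' -> output (0, 'a'), add 'a' as idx 1
Step 2: w='' (idx 0), next='b' -> output (0, 'b'), add 'b' as idx 2
Step 3: w='b' (idx 2), next='b' -> output (2, 'b'), add 'bb' as idx 3
Step 4: w='a' (idx 1), next='a' -> output (1, 'a'), add 'aa' as idx 4
Step 5: w='a' (idx 1), next='b' -> output (1, 'b'), add 'ab' as idx 5
Step 6: w='b' (idx 2), next='a' -> output (2, 'a'), add 'ba' as idx 6
Step 7: w='bb' (idx 3), next='b' -> output (3, 'b'), add 'bbb' as idx 7
Step 8: w='b' (idx 2), end of input -> output (2, '')


Encoded: [(0, 'a'), (0, 'b'), (2, 'b'), (1, 'a'), (1, 'b'), (2, 'a'), (3, 'b'), (2, '')]


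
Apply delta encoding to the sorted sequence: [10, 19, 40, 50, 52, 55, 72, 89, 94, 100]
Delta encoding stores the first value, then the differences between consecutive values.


First value: 10
Deltas:
  19 - 10 = 9
  40 - 19 = 21
  50 - 40 = 10
  52 - 50 = 2
  55 - 52 = 3
  72 - 55 = 17
  89 - 72 = 17
  94 - 89 = 5
  100 - 94 = 6


Delta encoded: [10, 9, 21, 10, 2, 3, 17, 17, 5, 6]


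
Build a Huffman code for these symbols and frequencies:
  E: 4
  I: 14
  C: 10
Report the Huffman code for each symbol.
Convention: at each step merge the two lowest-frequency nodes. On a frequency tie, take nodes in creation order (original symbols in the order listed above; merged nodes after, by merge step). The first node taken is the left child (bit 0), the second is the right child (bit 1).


Huffman tree construction:
Step 1: Merge E(4) + C(10) = 14
Step 2: Merge I(14) + (E+C)(14) = 28
Read each symbol's code off the tree from the root (left child = 0, right child = 1).

Codes:
  E: 10 (length 2)
  I: 0 (length 1)
  C: 11 (length 2)
Average code length: 42/28 = 1.5000 bits/symbol


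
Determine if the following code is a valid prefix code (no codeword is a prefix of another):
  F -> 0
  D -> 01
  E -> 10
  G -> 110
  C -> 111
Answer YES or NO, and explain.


Checking each pair (does one codeword prefix another?):
  F='0' vs D='01': prefix -- VIOLATION

NO -- this is NOT a valid prefix code. F (0) is a prefix of D (01).


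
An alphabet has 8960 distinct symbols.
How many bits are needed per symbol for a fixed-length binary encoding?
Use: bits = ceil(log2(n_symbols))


log2(8960) = 13.1293
Bracket: 2^13 = 8192 < 8960 <= 2^14 = 16384
So ceil(log2(8960)) = 14

bits = ceil(log2(8960)) = ceil(13.1293) = 14 bits


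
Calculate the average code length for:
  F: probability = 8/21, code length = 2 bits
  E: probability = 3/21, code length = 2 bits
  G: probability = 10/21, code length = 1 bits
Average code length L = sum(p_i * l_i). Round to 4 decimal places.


Weighted contributions p_i * l_i:
  F: (8/21) * 2 = 16/21
  E: (3/21) * 2 = 6/21
  G: (10/21) * 1 = 10/21
Sum = (16 + 6 + 10)/21 = 32/21

L = 32/21 = 1.5238 bits/symbol


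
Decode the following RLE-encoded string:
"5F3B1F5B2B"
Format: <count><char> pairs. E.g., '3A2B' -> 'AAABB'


Expanding each <count><char> pair:
  5F -> 'FFFFF'
  3B -> 'BBB'
  1F -> 'F'
  5B -> 'BBBBB'
  2B -> 'BB'

Decoded = FFFFFBBBFBBBBBBB


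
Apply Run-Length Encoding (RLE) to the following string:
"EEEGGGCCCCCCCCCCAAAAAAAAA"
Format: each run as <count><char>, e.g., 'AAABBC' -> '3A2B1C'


Scanning runs left to right:
  i=0: run of 'E' x 3 -> '3E'
  i=3: run of 'G' x 3 -> '3G'
  i=6: run of 'C' x 10 -> '10C'
  i=16: run of 'A' x 9 -> '9A'

RLE = 3E3G10C9A


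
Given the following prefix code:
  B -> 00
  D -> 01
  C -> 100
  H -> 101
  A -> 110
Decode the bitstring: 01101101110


Decoding step by step:
Bits 01 -> D
Bits 101 -> H
Bits 101 -> H
Bits 110 -> A


Decoded message: DHHA


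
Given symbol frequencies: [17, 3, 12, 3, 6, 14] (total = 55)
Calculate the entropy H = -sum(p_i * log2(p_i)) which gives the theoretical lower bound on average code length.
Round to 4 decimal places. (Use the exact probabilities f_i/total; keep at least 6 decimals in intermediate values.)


Per-symbol terms -p_i * log2(p_i) with p_i = f_i/55:
  p = 17/55 = 0.309091: log2(p) = -1.693897, -p*log2(p) = 0.523568
  p = 3/55 = 0.054545: log2(p) = -4.196397, -p*log2(p) = 0.228894
  p = 12/55 = 0.218182: log2(p) = -2.196397, -p*log2(p) = 0.479214
  p = 3/55 = 0.054545: log2(p) = -4.196397, -p*log2(p) = 0.228894
  p = 6/55 = 0.109091: log2(p) = -3.196397, -p*log2(p) = 0.348698
  p = 14/55 = 0.254545: log2(p) = -1.974005, -p*log2(p) = 0.502474
H = 0.523568 + 0.228894 + 0.479214 + 0.228894 + 0.348698 + 0.502474 = 2.311742

H = 2.3117 bits/symbol


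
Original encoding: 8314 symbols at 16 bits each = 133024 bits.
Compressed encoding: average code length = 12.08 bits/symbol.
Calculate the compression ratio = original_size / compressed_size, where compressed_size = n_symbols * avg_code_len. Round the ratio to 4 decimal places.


original_size = n_symbols * orig_bits = 8314 * 16 = 133024 bits
compressed_size = n_symbols * avg_code_len = 8314 * 12.08 = 100433.12 bits
ratio = original_size / compressed_size = 133024 / 100433.12 = 1.3245

Compression ratio = 1.3245


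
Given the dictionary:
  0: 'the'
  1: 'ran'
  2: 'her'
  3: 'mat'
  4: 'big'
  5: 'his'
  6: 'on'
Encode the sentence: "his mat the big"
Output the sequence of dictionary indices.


Look up each word in the dictionary:
  'his' -> 5
  'mat' -> 3
  'the' -> 0
  'big' -> 4

Encoded: [5, 3, 0, 4]


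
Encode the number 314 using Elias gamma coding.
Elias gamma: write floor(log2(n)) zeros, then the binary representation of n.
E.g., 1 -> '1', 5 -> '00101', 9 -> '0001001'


num_bits = floor(log2(314)) + 1 = 9
leading_zeros = num_bits - 1 = 8
binary(314) = 100111010

Elias gamma(314) = '00000000' + '100111010' = 00000000100111010 (17 bits)


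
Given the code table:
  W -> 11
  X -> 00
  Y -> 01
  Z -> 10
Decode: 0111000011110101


Decoding:
01 -> Y
11 -> W
00 -> X
00 -> X
11 -> W
11 -> W
01 -> Y
01 -> Y


Result: YWXXWWYY


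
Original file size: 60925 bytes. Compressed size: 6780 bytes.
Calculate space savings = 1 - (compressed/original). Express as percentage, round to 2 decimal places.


ratio = compressed/original = 6780/60925 = 0.111284
savings = 1 - ratio = 1 - 0.111284 = 0.888716
as a percentage: 0.888716 * 100 = 88.87%

Space savings = 1 - 6780/60925 = 88.87%


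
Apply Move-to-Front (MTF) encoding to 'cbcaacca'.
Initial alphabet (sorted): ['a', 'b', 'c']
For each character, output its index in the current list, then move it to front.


MTF encoding:
'c': index 2 in ['a', 'b', 'c'] -> ['c', 'a', 'b']
'b': index 2 in ['c', 'a', 'b'] -> ['b', 'c', 'a']
'c': index 1 in ['b', 'c', 'a'] -> ['c', 'b', 'a']
'a': index 2 in ['c', 'b', 'a'] -> ['a', 'c', 'b']
'a': index 0 in ['a', 'c', 'b'] -> ['a', 'c', 'b']
'c': index 1 in ['a', 'c', 'b'] -> ['c', 'a', 'b']
'c': index 0 in ['c', 'a', 'b'] -> ['c', 'a', 'b']
'a': index 1 in ['c', 'a', 'b'] -> ['a', 'c', 'b']


Output: [2, 2, 1, 2, 0, 1, 0, 1]


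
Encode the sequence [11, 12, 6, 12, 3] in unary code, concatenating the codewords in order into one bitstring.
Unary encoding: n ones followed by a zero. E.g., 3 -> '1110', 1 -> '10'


Encode each number as n ones followed by a terminating 0:
  11 -> 111111111110 (12 bits)
  12 -> 1111111111110 (13 bits)
  6 -> 1111110 (7 bits)
  12 -> 1111111111110 (13 bits)
  3 -> 1110 (4 bits)
Total length = 12 + 13 + 7 + 13 + 4 = 49 bits.

Unary([11, 12, 6, 12, 3]) = 1111111111101111111111110111111011111111111101110 (49 bits)


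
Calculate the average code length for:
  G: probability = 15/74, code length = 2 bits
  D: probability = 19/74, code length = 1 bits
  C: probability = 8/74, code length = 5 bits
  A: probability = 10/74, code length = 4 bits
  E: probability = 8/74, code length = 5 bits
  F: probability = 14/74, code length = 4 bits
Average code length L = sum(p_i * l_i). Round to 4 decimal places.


Weighted contributions p_i * l_i:
  G: (15/74) * 2 = 30/74
  D: (19/74) * 1 = 19/74
  C: (8/74) * 5 = 40/74
  A: (10/74) * 4 = 40/74
  E: (8/74) * 5 = 40/74
  F: (14/74) * 4 = 56/74
Sum = (30 + 19 + 40 + 40 + 40 + 56)/74 = 225/74

L = 225/74 = 3.0405 bits/symbol


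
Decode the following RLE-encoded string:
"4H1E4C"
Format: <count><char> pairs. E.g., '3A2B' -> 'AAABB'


Expanding each <count><char> pair:
  4H -> 'HHHH'
  1E -> 'E'
  4C -> 'CCCC'

Decoded = HHHHECCCC


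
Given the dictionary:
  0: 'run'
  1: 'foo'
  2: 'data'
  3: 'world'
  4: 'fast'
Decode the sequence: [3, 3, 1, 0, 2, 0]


Look up each index in the dictionary:
  3 -> 'world'
  3 -> 'world'
  1 -> 'foo'
  0 -> 'run'
  2 -> 'data'
  0 -> 'run'

Decoded: "world world foo run data run"


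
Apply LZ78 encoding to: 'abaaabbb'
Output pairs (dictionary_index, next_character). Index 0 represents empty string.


LZ78 encoding steps:
Dictionary: {0: ''}
Step 1: w='' (idx 0), next='a' -> output (0, 'a'), add 'a' as idx 1
Step 2: w='' (idx 0), next='b' -> output (0, 'b'), add 'b' as idx 2
Step 3: w='a' (idx 1), next='a' -> output (1, 'a'), add 'aa' as idx 3
Step 4: w='a' (idx 1), next='b' -> output (1, 'b'), add 'ab' as idx 4
Step 5: w='b' (idx 2), next='b' -> output (2, 'b'), add 'bb' as idx 5


Encoded: [(0, 'a'), (0, 'b'), (1, 'a'), (1, 'b'), (2, 'b')]


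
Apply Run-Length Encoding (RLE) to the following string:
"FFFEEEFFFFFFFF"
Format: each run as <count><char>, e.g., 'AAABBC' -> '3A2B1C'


Scanning runs left to right:
  i=0: run of 'F' x 3 -> '3F'
  i=3: run of 'E' x 3 -> '3E'
  i=6: run of 'F' x 8 -> '8F'

RLE = 3F3E8F


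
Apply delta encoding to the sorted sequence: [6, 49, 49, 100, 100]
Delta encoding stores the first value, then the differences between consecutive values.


First value: 6
Deltas:
  49 - 6 = 43
  49 - 49 = 0
  100 - 49 = 51
  100 - 100 = 0


Delta encoded: [6, 43, 0, 51, 0]


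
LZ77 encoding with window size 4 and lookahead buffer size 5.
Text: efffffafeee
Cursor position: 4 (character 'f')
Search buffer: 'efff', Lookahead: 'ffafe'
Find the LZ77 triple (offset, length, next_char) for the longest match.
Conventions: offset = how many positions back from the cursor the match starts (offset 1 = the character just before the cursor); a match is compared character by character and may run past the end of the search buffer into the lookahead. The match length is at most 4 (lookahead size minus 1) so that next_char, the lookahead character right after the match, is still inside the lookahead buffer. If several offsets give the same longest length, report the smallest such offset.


Try each offset into the search buffer:
  offset=1 (pos 3, char 'f'): match length 2
  offset=2 (pos 2, char 'f'): match length 2
  offset=3 (pos 1, char 'f'): match length 2
  offset=4 (pos 0, char 'e'): match length 0
Longest match has length 2, found at offsets 1, 2, 3; take the smallest, offset 1.
next_char = character at position 4 + 2 = 6 -> 'a'

Best match: offset=1, length=2 (matching 'ff' starting at position 3)
LZ77 triple: (1, 2, 'a')


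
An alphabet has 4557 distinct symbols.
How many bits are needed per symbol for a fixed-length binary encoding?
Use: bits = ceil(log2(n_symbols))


log2(4557) = 12.1539
Bracket: 2^12 = 4096 < 4557 <= 2^13 = 8192
So ceil(log2(4557)) = 13

bits = ceil(log2(4557)) = ceil(12.1539) = 13 bits


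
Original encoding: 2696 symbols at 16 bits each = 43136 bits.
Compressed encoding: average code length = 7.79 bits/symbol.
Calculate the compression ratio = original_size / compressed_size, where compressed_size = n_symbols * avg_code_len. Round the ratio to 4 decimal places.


original_size = n_symbols * orig_bits = 2696 * 16 = 43136 bits
compressed_size = n_symbols * avg_code_len = 2696 * 7.79 = 21001.84 bits
ratio = original_size / compressed_size = 43136 / 21001.84 = 2.0539

Compression ratio = 2.0539


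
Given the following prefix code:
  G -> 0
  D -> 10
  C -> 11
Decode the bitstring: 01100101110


Decoding step by step:
Bits 0 -> G
Bits 11 -> C
Bits 0 -> G
Bits 0 -> G
Bits 10 -> D
Bits 11 -> C
Bits 10 -> D


Decoded message: GCGGDCD


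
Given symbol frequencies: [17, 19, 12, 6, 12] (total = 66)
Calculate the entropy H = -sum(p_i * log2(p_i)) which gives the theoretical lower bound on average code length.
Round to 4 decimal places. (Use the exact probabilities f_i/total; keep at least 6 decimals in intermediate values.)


Per-symbol terms -p_i * log2(p_i) with p_i = f_i/66:
  p = 17/66 = 0.257576: log2(p) = -1.956931, -p*log2(p) = 0.504058
  p = 19/66 = 0.287879: log2(p) = -1.796467, -p*log2(p) = 0.517165
  p = 12/66 = 0.181818: log2(p) = -2.459432, -p*log2(p) = 0.447169
  p = 6/66 = 0.090909: log2(p) = -3.459432, -p*log2(p) = 0.314494
  p = 12/66 = 0.181818: log2(p) = -2.459432, -p*log2(p) = 0.447169
H = 0.504058 + 0.517165 + 0.447169 + 0.314494 + 0.447169 = 2.230055

H = 2.2301 bits/symbol


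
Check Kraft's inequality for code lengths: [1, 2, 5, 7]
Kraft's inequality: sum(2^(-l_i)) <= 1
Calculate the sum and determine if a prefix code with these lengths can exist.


Sum = 2^(-1) + 2^(-2) + 2^(-5) + 2^(-7)
    = 0.5 + 0.25 + 0.03125 + 0.0078125
    = 101/128 = 0.7890625
Since 0.7890625 <= 1, Kraft's inequality IS satisfied.
A prefix code with these lengths CAN exist.

Kraft sum = 0.7890625. Satisfied.


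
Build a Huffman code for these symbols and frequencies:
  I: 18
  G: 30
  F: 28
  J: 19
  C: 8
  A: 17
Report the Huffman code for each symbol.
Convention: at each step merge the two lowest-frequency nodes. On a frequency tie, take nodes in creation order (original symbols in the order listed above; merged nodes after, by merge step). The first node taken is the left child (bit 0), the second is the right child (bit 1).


Huffman tree construction:
Step 1: Merge C(8) + A(17) = 25
Step 2: Merge I(18) + J(19) = 37
Step 3: Merge (C+A)(25) + F(28) = 53
Step 4: Merge G(30) + (I+J)(37) = 67
Step 5: Merge ((C+A)+F)(53) + (G+(I+J))(67) = 120
Read each symbol's code off the tree from the root (left child = 0, right child = 1).

Codes:
  I: 110 (length 3)
  G: 10 (length 2)
  F: 01 (length 2)
  J: 111 (length 3)
  C: 000 (length 3)
  A: 001 (length 3)
Average code length: 302/120 = 2.5167 bits/symbol


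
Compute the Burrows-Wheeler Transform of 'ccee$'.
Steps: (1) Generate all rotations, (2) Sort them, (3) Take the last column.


Rotations (sorted):
  0: $ccee -> last char: e
  1: ccee$ -> last char: $
  2: cee$c -> last char: c
  3: e$cce -> last char: e
  4: ee$cc -> last char: c


BWT = e$cec


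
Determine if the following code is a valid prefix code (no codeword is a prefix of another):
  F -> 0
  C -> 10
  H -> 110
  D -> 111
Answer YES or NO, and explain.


Checking each pair (does one codeword prefix another?):
  F='0' vs C='10': no prefix
  F='0' vs H='110': no prefix
  F='0' vs D='111': no prefix
  C='10' vs F='0': no prefix
  C='10' vs H='110': no prefix
  C='10' vs D='111': no prefix
  H='110' vs F='0': no prefix
  H='110' vs C='10': no prefix
  H='110' vs D='111': no prefix
  D='111' vs F='0': no prefix
  D='111' vs C='10': no prefix
  D='111' vs H='110': no prefix
No violation found over all pairs.

YES -- this is a valid prefix code. No codeword is a prefix of any other codeword.


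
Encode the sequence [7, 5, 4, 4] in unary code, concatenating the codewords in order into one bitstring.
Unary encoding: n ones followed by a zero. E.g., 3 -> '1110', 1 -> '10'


Encode each number as n ones followed by a terminating 0:
  7 -> 11111110 (8 bits)
  5 -> 111110 (6 bits)
  4 -> 11110 (5 bits)
  4 -> 11110 (5 bits)
Total length = 8 + 6 + 5 + 5 = 24 bits.

Unary([7, 5, 4, 4]) = 111111101111101111011110 (24 bits)


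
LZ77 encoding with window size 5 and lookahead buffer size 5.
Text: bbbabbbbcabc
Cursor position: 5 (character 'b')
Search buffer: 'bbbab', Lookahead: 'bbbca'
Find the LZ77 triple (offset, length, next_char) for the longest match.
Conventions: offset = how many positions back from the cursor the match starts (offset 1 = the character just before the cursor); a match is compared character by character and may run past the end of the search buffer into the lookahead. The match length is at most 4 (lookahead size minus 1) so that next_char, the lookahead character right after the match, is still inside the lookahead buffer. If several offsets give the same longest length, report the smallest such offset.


Try each offset into the search buffer:
  offset=1 (pos 4, char 'b'): match length 3
  offset=2 (pos 3, char 'a'): match length 0
  offset=3 (pos 2, char 'b'): match length 1
  offset=4 (pos 1, char 'b'): match length 2
  offset=5 (pos 0, char 'b'): match length 3
Longest match has length 3, found at offsets 1, 5; take the smallest, offset 1.
next_char = character at position 5 + 3 = 8 -> 'c'

Best match: offset=1, length=3 (matching 'bbb' starting at position 4)
LZ77 triple: (1, 3, 'c')


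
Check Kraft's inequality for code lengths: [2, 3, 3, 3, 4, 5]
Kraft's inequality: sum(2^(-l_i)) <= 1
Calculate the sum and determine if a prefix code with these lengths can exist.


Sum = 2^(-2) + 2^(-3) + 2^(-3) + 2^(-3) + 2^(-4) + 2^(-5)
    = 0.25 + 0.125 + 0.125 + 0.125 + 0.0625 + 0.03125
    = 23/32 = 0.71875
Since 0.71875 <= 1, Kraft's inequality IS satisfied.
A prefix code with these lengths CAN exist.

Kraft sum = 0.71875. Satisfied.


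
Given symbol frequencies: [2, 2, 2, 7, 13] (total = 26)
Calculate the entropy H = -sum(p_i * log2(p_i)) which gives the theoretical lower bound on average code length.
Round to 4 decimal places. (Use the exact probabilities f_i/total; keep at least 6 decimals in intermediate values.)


Per-symbol terms -p_i * log2(p_i) with p_i = f_i/26:
  p = 2/26 = 0.076923: log2(p) = -3.700440, -p*log2(p) = 0.284649
  p = 2/26 = 0.076923: log2(p) = -3.700440, -p*log2(p) = 0.284649
  p = 2/26 = 0.076923: log2(p) = -3.700440, -p*log2(p) = 0.284649
  p = 7/26 = 0.269231: log2(p) = -1.893085, -p*log2(p) = 0.509677
  p = 13/26 = 0.500000: log2(p) = -1.000000, -p*log2(p) = 0.500000
H = 0.284649 + 0.284649 + 0.284649 + 0.509677 + 0.500000 = 1.863624

H = 1.8636 bits/symbol


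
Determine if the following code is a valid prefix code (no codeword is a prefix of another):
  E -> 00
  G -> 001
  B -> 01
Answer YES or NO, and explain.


Checking each pair (does one codeword prefix another?):
  E='00' vs G='001': prefix -- VIOLATION

NO -- this is NOT a valid prefix code. E (00) is a prefix of G (001).


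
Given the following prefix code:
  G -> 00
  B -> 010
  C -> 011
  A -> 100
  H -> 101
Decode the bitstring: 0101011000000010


Decoding step by step:
Bits 010 -> B
Bits 101 -> H
Bits 100 -> A
Bits 00 -> G
Bits 00 -> G
Bits 010 -> B


Decoded message: BHAGGB


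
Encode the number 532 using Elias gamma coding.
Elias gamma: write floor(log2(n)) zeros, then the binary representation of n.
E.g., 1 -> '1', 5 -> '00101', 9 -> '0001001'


num_bits = floor(log2(532)) + 1 = 10
leading_zeros = num_bits - 1 = 9
binary(532) = 1000010100

Elias gamma(532) = '000000000' + '1000010100' = 0000000001000010100 (19 bits)
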